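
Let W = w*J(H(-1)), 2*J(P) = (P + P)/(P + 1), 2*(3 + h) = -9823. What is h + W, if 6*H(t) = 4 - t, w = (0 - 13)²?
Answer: -106429/22 ≈ -4837.7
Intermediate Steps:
h = -9829/2 (h = -3 + (½)*(-9823) = -3 - 9823/2 = -9829/2 ≈ -4914.5)
w = 169 (w = (-13)² = 169)
H(t) = ⅔ - t/6 (H(t) = (4 - t)/6 = ⅔ - t/6)
J(P) = P/(1 + P) (J(P) = ((P + P)/(P + 1))/2 = ((2*P)/(1 + P))/2 = (2*P/(1 + P))/2 = P/(1 + P))
W = 845/11 (W = 169*((⅔ - ⅙*(-1))/(1 + (⅔ - ⅙*(-1)))) = 169*((⅔ + ⅙)/(1 + (⅔ + ⅙))) = 169*(5/(6*(1 + ⅚))) = 169*(5/(6*(11/6))) = 169*((⅚)*(6/11)) = 169*(5/11) = 845/11 ≈ 76.818)
h + W = -9829/2 + 845/11 = -106429/22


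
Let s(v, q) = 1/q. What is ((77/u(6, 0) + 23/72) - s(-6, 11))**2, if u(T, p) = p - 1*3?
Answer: 405901609/627264 ≈ 647.10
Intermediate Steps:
u(T, p) = -3 + p (u(T, p) = p - 3 = -3 + p)
((77/u(6, 0) + 23/72) - s(-6, 11))**2 = ((77/(-3 + 0) + 23/72) - 1/11)**2 = ((77/(-3) + 23*(1/72)) - 1*1/11)**2 = ((77*(-1/3) + 23/72) - 1/11)**2 = ((-77/3 + 23/72) - 1/11)**2 = (-1825/72 - 1/11)**2 = (-20147/792)**2 = 405901609/627264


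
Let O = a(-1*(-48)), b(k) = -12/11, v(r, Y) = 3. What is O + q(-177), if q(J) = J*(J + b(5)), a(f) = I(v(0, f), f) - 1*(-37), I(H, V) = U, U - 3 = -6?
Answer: 347117/11 ≈ 31556.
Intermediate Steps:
U = -3 (U = 3 - 6 = -3)
b(k) = -12/11 (b(k) = -12*1/11 = -12/11)
I(H, V) = -3
a(f) = 34 (a(f) = -3 - 1*(-37) = -3 + 37 = 34)
q(J) = J*(-12/11 + J) (q(J) = J*(J - 12/11) = J*(-12/11 + J))
O = 34
O + q(-177) = 34 + (1/11)*(-177)*(-12 + 11*(-177)) = 34 + (1/11)*(-177)*(-12 - 1947) = 34 + (1/11)*(-177)*(-1959) = 34 + 346743/11 = 347117/11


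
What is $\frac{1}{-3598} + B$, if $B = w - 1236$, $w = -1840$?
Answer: $- \frac{11067449}{3598} \approx -3076.0$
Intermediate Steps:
$B = -3076$ ($B = -1840 - 1236 = -3076$)
$\frac{1}{-3598} + B = \frac{1}{-3598} - 3076 = - \frac{1}{3598} - 3076 = - \frac{11067449}{3598}$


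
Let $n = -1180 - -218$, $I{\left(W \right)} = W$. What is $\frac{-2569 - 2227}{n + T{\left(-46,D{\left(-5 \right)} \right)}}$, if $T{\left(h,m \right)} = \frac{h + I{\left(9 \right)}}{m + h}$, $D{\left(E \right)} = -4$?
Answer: $\frac{239800}{48063} \approx 4.9893$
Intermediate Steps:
$n = -962$ ($n = -1180 + 218 = -962$)
$T{\left(h,m \right)} = \frac{9 + h}{h + m}$ ($T{\left(h,m \right)} = \frac{h + 9}{m + h} = \frac{9 + h}{h + m}$)
$\frac{-2569 - 2227}{n + T{\left(-46,D{\left(-5 \right)} \right)}} = \frac{-2569 - 2227}{-962 + \frac{9 - 46}{-46 - 4}} = - \frac{4796}{-962 + \frac{1}{-50} \left(-37\right)} = - \frac{4796}{-962 - - \frac{37}{50}} = - \frac{4796}{-962 + \frac{37}{50}} = - \frac{4796}{- \frac{48063}{50}} = \left(-4796\right) \left(- \frac{50}{48063}\right) = \frac{239800}{48063}$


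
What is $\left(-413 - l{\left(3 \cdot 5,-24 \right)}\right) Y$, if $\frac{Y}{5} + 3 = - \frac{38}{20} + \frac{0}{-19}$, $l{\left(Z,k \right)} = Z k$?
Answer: $\frac{2597}{2} \approx 1298.5$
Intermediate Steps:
$Y = - \frac{49}{2}$ ($Y = -15 + 5 \left(- \frac{38}{20} + \frac{0}{-19}\right) = -15 + 5 \left(\left(-38\right) \frac{1}{20} + 0 \left(- \frac{1}{19}\right)\right) = -15 + 5 \left(- \frac{19}{10} + 0\right) = -15 + 5 \left(- \frac{19}{10}\right) = -15 - \frac{19}{2} = - \frac{49}{2} \approx -24.5$)
$\left(-413 - l{\left(3 \cdot 5,-24 \right)}\right) Y = \left(-413 - 3 \cdot 5 \left(-24\right)\right) \left(- \frac{49}{2}\right) = \left(-413 - 15 \left(-24\right)\right) \left(- \frac{49}{2}\right) = \left(-413 - -360\right) \left(- \frac{49}{2}\right) = \left(-413 + 360\right) \left(- \frac{49}{2}\right) = \left(-53\right) \left(- \frac{49}{2}\right) = \frac{2597}{2}$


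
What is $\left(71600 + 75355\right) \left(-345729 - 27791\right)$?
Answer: $-54890631600$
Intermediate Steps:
$\left(71600 + 75355\right) \left(-345729 - 27791\right) = 146955 \left(-373520\right) = -54890631600$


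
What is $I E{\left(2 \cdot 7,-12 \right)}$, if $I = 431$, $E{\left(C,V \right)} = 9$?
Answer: $3879$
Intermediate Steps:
$I E{\left(2 \cdot 7,-12 \right)} = 431 \cdot 9 = 3879$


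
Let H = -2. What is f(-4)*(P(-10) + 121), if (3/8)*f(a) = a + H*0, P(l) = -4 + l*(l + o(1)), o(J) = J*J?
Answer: -2208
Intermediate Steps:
o(J) = J²
P(l) = -4 + l*(1 + l) (P(l) = -4 + l*(l + 1²) = -4 + l*(l + 1) = -4 + l*(1 + l))
f(a) = 8*a/3 (f(a) = 8*(a - 2*0)/3 = 8*(a + 0)/3 = 8*a/3)
f(-4)*(P(-10) + 121) = ((8/3)*(-4))*((-4 - 10 + (-10)²) + 121) = -32*((-4 - 10 + 100) + 121)/3 = -32*(86 + 121)/3 = -32/3*207 = -2208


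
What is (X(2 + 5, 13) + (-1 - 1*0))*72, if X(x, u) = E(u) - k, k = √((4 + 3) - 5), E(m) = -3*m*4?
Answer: -11304 - 72*√2 ≈ -11406.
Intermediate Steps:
E(m) = -12*m
k = √2 (k = √(7 - 5) = √2 ≈ 1.4142)
X(x, u) = -√2 - 12*u (X(x, u) = -12*u - √2 = -√2 - 12*u)
(X(2 + 5, 13) + (-1 - 1*0))*72 = ((-√2 - 12*13) + (-1 - 1*0))*72 = ((-√2 - 156) + (-1 + 0))*72 = ((-156 - √2) - 1)*72 = (-157 - √2)*72 = -11304 - 72*√2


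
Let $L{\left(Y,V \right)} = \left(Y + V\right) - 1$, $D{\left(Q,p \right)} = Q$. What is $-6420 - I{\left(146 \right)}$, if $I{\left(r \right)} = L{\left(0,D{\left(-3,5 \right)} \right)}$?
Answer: $-6416$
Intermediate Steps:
$L{\left(Y,V \right)} = -1 + V + Y$ ($L{\left(Y,V \right)} = \left(V + Y\right) - 1 = -1 + V + Y$)
$I{\left(r \right)} = -4$ ($I{\left(r \right)} = -1 - 3 + 0 = -4$)
$-6420 - I{\left(146 \right)} = -6420 - -4 = -6420 + 4 = -6416$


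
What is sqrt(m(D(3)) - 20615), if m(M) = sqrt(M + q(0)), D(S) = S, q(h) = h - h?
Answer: sqrt(-20615 + sqrt(3)) ≈ 143.57*I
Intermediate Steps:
q(h) = 0
m(M) = sqrt(M) (m(M) = sqrt(M + 0) = sqrt(M))
sqrt(m(D(3)) - 20615) = sqrt(sqrt(3) - 20615) = sqrt(-20615 + sqrt(3))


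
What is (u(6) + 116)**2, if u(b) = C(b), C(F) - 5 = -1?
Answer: 14400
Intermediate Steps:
C(F) = 4 (C(F) = 5 - 1 = 4)
u(b) = 4
(u(6) + 116)**2 = (4 + 116)**2 = 120**2 = 14400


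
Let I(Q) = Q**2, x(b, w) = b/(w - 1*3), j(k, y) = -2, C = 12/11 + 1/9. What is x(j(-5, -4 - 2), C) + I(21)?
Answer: 39348/89 ≈ 442.11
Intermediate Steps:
C = 119/99 (C = 12*(1/11) + 1*(1/9) = 12/11 + 1/9 = 119/99 ≈ 1.2020)
x(b, w) = b/(-3 + w) (x(b, w) = b/(w - 3) = b/(-3 + w))
x(j(-5, -4 - 2), C) + I(21) = -2/(-3 + 119/99) + 21**2 = -2/(-178/99) + 441 = -2*(-99/178) + 441 = 99/89 + 441 = 39348/89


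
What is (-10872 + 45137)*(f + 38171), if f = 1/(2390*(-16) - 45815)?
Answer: 21987599707612/16811 ≈ 1.3079e+9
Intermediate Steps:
f = -1/84055 (f = 1/(-38240 - 45815) = 1/(-84055) = -1/84055 ≈ -1.1897e-5)
(-10872 + 45137)*(f + 38171) = (-10872 + 45137)*(-1/84055 + 38171) = 34265*(3208463404/84055) = 21987599707612/16811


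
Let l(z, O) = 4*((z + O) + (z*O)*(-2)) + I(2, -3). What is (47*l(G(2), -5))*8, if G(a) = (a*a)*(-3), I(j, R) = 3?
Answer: -204920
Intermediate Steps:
G(a) = -3*a² (G(a) = a²*(-3) = -3*a²)
l(z, O) = 3 + 4*O + 4*z - 8*O*z (l(z, O) = 4*((z + O) + (z*O)*(-2)) + 3 = 4*((O + z) + (O*z)*(-2)) + 3 = 4*((O + z) - 2*O*z) + 3 = 4*(O + z - 2*O*z) + 3 = (4*O + 4*z - 8*O*z) + 3 = 3 + 4*O + 4*z - 8*O*z)
(47*l(G(2), -5))*8 = (47*(3 + 4*(-5) + 4*(-3*2²) - 8*(-5)*(-3*2²)))*8 = (47*(3 - 20 + 4*(-3*4) - 8*(-5)*(-3*4)))*8 = (47*(3 - 20 + 4*(-12) - 8*(-5)*(-12)))*8 = (47*(3 - 20 - 48 - 480))*8 = (47*(-545))*8 = -25615*8 = -204920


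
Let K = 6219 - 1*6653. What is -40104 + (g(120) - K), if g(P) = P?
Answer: -39550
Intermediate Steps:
K = -434 (K = 6219 - 6653 = -434)
-40104 + (g(120) - K) = -40104 + (120 - 1*(-434)) = -40104 + (120 + 434) = -40104 + 554 = -39550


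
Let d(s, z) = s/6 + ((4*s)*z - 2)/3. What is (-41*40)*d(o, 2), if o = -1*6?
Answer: 86920/3 ≈ 28973.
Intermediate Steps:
o = -6
d(s, z) = -2/3 + s/6 + 4*s*z/3 (d(s, z) = s*(1/6) + (4*s*z - 2)*(1/3) = s/6 + (-2 + 4*s*z)*(1/3) = s/6 + (-2/3 + 4*s*z/3) = -2/3 + s/6 + 4*s*z/3)
(-41*40)*d(o, 2) = (-41*40)*(-2/3 + (1/6)*(-6) + (4/3)*(-6)*2) = -1640*(-2/3 - 1 - 16) = -1640*(-53/3) = 86920/3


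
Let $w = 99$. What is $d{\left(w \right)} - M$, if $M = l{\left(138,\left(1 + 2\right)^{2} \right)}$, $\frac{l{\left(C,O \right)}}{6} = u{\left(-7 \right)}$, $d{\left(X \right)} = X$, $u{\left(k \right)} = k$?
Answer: $141$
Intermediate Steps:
$l{\left(C,O \right)} = -42$ ($l{\left(C,O \right)} = 6 \left(-7\right) = -42$)
$M = -42$
$d{\left(w \right)} - M = 99 - -42 = 99 + 42 = 141$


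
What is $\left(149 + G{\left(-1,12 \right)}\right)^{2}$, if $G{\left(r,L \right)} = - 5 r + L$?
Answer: $27556$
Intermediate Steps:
$G{\left(r,L \right)} = L - 5 r$
$\left(149 + G{\left(-1,12 \right)}\right)^{2} = \left(149 + \left(12 - -5\right)\right)^{2} = \left(149 + \left(12 + 5\right)\right)^{2} = \left(149 + 17\right)^{2} = 166^{2} = 27556$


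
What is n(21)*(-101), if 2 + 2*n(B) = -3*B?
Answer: 6565/2 ≈ 3282.5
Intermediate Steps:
n(B) = -1 - 3*B/2 (n(B) = -1 + (-3*B)/2 = -1 - 3*B/2)
n(21)*(-101) = (-1 - 3/2*21)*(-101) = (-1 - 63/2)*(-101) = -65/2*(-101) = 6565/2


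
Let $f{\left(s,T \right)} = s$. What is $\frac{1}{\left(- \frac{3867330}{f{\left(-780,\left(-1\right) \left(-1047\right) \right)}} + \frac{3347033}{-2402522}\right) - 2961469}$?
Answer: $- \frac{15616393}{46170057638646} \approx -3.3824 \cdot 10^{-7}$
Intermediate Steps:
$\frac{1}{\left(- \frac{3867330}{f{\left(-780,\left(-1\right) \left(-1047\right) \right)}} + \frac{3347033}{-2402522}\right) - 2961469} = \frac{1}{\left(- \frac{3867330}{-780} + \frac{3347033}{-2402522}\right) - 2961469} = \frac{1}{\left(\left(-3867330\right) \left(- \frac{1}{780}\right) + 3347033 \left(- \frac{1}{2402522}\right)\right) - 2961469} = \frac{1}{\left(\frac{128911}{26} - \frac{3347033}{2402522}\right) - 2961469} = \frac{1}{\frac{77406122671}{15616393} - 2961469} = \frac{1}{- \frac{46170057638646}{15616393}} = - \frac{15616393}{46170057638646}$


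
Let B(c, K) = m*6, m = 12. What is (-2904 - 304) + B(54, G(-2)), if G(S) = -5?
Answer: -3136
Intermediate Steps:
B(c, K) = 72 (B(c, K) = 12*6 = 72)
(-2904 - 304) + B(54, G(-2)) = (-2904 - 304) + 72 = -3208 + 72 = -3136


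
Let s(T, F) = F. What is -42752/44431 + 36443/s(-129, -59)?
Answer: -1621721301/2621429 ≈ -618.64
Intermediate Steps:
-42752/44431 + 36443/s(-129, -59) = -42752/44431 + 36443/(-59) = -42752*1/44431 + 36443*(-1/59) = -42752/44431 - 36443/59 = -1621721301/2621429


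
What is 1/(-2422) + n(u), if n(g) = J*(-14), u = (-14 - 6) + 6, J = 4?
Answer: -135633/2422 ≈ -56.000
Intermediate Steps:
u = -14 (u = -20 + 6 = -14)
n(g) = -56 (n(g) = 4*(-14) = -56)
1/(-2422) + n(u) = 1/(-2422) - 56 = -1/2422 - 56 = -135633/2422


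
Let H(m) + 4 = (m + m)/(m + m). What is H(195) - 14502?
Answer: -14505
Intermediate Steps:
H(m) = -3 (H(m) = -4 + (m + m)/(m + m) = -4 + (2*m)/((2*m)) = -4 + (2*m)*(1/(2*m)) = -4 + 1 = -3)
H(195) - 14502 = -3 - 14502 = -14505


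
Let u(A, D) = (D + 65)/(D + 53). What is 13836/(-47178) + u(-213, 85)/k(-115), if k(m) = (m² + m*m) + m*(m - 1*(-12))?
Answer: -135392909/461707497 ≈ -0.29324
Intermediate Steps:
u(A, D) = (65 + D)/(53 + D)
k(m) = 2*m² + m*(12 + m) (k(m) = (m² + m²) + m*(m + 12) = 2*m² + m*(12 + m))
13836/(-47178) + u(-213, 85)/k(-115) = 13836/(-47178) + ((65 + 85)/(53 + 85))/((3*(-115)*(4 - 115))) = 13836*(-1/47178) + (150/138)/((3*(-115)*(-111))) = -2306/7863 + ((1/138)*150)/38295 = -2306/7863 + (25/23)*(1/38295) = -2306/7863 + 5/176157 = -135392909/461707497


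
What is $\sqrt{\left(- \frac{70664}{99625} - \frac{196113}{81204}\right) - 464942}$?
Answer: $\frac{3 i \sqrt{3756714514864676039485}}{269664950} \approx 681.87 i$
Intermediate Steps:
$\sqrt{\left(- \frac{70664}{99625} - \frac{196113}{81204}\right) - 464942} = \sqrt{\left(\left(-70664\right) \frac{1}{99625} - \frac{65371}{27068}\right) - 464942} = \sqrt{\left(- \frac{70664}{99625} - \frac{65371}{27068}\right) - 464942} = \sqrt{- \frac{8425319027}{2696649500} - 464942} = \sqrt{- \frac{1253794037148027}{2696649500}} = \frac{3 i \sqrt{3756714514864676039485}}{269664950}$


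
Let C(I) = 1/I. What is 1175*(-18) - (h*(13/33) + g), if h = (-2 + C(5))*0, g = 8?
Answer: -21158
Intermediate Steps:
h = 0 (h = (-2 + 1/5)*0 = -9/5*0 = 0)
1175*(-18) - (h*(13/33) + g) = 1175*(-18) - (0*(13/33) + 8) = -21150 - (0*(13*(1/33)) + 8) = -21150 - (0*(13/33) + 8) = -21150 - (0 + 8) = -21150 - 1*8 = -21150 - 8 = -21158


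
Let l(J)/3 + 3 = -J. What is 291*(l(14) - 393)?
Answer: -129204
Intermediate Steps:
l(J) = -9 - 3*J (l(J) = -9 + 3*(-J) = -9 - 3*J)
291*(l(14) - 393) = 291*((-9 - 3*14) - 393) = 291*((-9 - 42) - 393) = 291*(-51 - 393) = 291*(-444) = -129204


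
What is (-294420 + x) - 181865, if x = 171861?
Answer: -304424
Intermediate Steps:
(-294420 + x) - 181865 = (-294420 + 171861) - 181865 = -122559 - 181865 = -304424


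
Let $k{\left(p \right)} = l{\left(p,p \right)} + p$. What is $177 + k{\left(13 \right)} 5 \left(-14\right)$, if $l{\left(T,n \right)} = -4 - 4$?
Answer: $-173$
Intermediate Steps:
$l{\left(T,n \right)} = -8$
$k{\left(p \right)} = -8 + p$
$177 + k{\left(13 \right)} 5 \left(-14\right) = 177 + \left(-8 + 13\right) 5 \left(-14\right) = 177 + 5 \left(-70\right) = 177 - 350 = -173$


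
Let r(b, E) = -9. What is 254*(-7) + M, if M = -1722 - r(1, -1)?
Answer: -3491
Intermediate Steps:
M = -1713 (M = -1722 - 1*(-9) = -1722 + 9 = -1713)
254*(-7) + M = 254*(-7) - 1713 = -1778 - 1713 = -3491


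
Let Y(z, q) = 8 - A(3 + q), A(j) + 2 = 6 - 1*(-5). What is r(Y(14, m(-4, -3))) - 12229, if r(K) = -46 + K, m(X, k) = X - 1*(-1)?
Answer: -12276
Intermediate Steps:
A(j) = 9 (A(j) = -2 + (6 - 1*(-5)) = -2 + (6 + 5) = -2 + 11 = 9)
m(X, k) = 1 + X (m(X, k) = X + 1 = 1 + X)
Y(z, q) = -1 (Y(z, q) = 8 - 1*9 = 8 - 9 = -1)
r(Y(14, m(-4, -3))) - 12229 = (-46 - 1) - 12229 = -47 - 12229 = -12276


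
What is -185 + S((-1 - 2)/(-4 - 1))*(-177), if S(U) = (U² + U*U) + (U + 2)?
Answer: -19316/25 ≈ -772.64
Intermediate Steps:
S(U) = 2 + U + 2*U² (S(U) = (U² + U²) + (2 + U) = 2*U² + (2 + U) = 2 + U + 2*U²)
-185 + S((-1 - 2)/(-4 - 1))*(-177) = -185 + (2 + (-1 - 2)/(-4 - 1) + 2*((-1 - 2)/(-4 - 1))²)*(-177) = -185 + (2 - 3/(-5) + 2*(-3/(-5))²)*(-177) = -185 + (2 - 3*(-⅕) + 2*(-3*(-⅕))²)*(-177) = -185 + (2 + ⅗ + 2*(⅗)²)*(-177) = -185 + (2 + ⅗ + 2*(9/25))*(-177) = -185 + (2 + ⅗ + 18/25)*(-177) = -185 + (83/25)*(-177) = -185 - 14691/25 = -19316/25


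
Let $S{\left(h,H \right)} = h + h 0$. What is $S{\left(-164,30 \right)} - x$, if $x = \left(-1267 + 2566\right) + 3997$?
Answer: $-5460$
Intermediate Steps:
$S{\left(h,H \right)} = h$ ($S{\left(h,H \right)} = h + 0 = h$)
$x = 5296$ ($x = 1299 + 3997 = 5296$)
$S{\left(-164,30 \right)} - x = -164 - 5296 = -5460$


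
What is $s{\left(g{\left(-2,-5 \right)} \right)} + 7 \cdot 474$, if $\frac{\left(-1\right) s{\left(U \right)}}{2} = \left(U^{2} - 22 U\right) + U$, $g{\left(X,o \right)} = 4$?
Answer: $3454$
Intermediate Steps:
$s{\left(U \right)} = - 2 U^{2} + 42 U$ ($s{\left(U \right)} = - 2 \left(\left(U^{2} - 22 U\right) + U\right) = - 2 \left(U^{2} - 21 U\right) = - 2 U^{2} + 42 U$)
$s{\left(g{\left(-2,-5 \right)} \right)} + 7 \cdot 474 = 2 \cdot 4 \left(21 - 4\right) + 7 \cdot 474 = 2 \cdot 4 \left(21 - 4\right) + 3318 = 2 \cdot 4 \cdot 17 + 3318 = 136 + 3318 = 3454$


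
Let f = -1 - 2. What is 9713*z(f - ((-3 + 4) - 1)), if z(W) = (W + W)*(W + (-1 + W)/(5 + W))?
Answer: 291390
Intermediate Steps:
f = -3
z(W) = 2*W*(W + (-1 + W)/(5 + W)) (z(W) = (2*W)*(W + (-1 + W)/(5 + W)) = 2*W*(W + (-1 + W)/(5 + W)))
9713*z(f - ((-3 + 4) - 1)) = 9713*(2*(-3 - ((-3 + 4) - 1))*(-1 + (-3 - ((-3 + 4) - 1))² + 6*(-3 - ((-3 + 4) - 1)))/(5 + (-3 - ((-3 + 4) - 1)))) = 9713*(2*(-3 - (1 - 1))*(-1 + (-3 - (1 - 1))² + 6*(-3 - (1 - 1)))/(5 + (-3 - (1 - 1)))) = 9713*(2*(-3 - 1*0)*(-1 + (-3 - 1*0)² + 6*(-3 - 1*0))/(5 + (-3 - 1*0))) = 9713*(2*(-3 + 0)*(-1 + (-3 + 0)² + 6*(-3 + 0))/(5 + (-3 + 0))) = 9713*(2*(-3)*(-1 + (-3)² + 6*(-3))/(5 - 3)) = 9713*(2*(-3)*(-1 + 9 - 18)/2) = 9713*(2*(-3)*(½)*(-10)) = 9713*30 = 291390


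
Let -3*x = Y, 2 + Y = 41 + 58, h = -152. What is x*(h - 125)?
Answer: 26869/3 ≈ 8956.3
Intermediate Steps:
Y = 97 (Y = -2 + (41 + 58) = -2 + 99 = 97)
x = -97/3 (x = -⅓*97 = -97/3 ≈ -32.333)
x*(h - 125) = -97*(-152 - 125)/3 = -97/3*(-277) = 26869/3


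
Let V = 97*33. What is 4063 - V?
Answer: 862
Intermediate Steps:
V = 3201
4063 - V = 4063 - 1*3201 = 4063 - 3201 = 862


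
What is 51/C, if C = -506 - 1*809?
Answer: -51/1315 ≈ -0.038783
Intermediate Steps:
C = -1315 (C = -506 - 809 = -1315)
51/C = 51/(-1315) = 51*(-1/1315) = -51/1315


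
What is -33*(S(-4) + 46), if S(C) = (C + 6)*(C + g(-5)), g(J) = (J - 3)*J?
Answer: -3894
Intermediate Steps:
g(J) = J*(-3 + J) (g(J) = (-3 + J)*J = J*(-3 + J))
S(C) = (6 + C)*(40 + C) (S(C) = (C + 6)*(C - 5*(-3 - 5)) = (6 + C)*(C - 5*(-8)) = (6 + C)*(C + 40) = (6 + C)*(40 + C))
-33*(S(-4) + 46) = -33*((240 + (-4)² + 46*(-4)) + 46) = -33*((240 + 16 - 184) + 46) = -33*(72 + 46) = -33*118 = -3894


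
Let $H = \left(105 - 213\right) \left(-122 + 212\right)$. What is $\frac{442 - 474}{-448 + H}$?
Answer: $\frac{4}{1271} \approx 0.0031471$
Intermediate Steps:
$H = -9720$ ($H = \left(-108\right) 90 = -9720$)
$\frac{442 - 474}{-448 + H} = \frac{442 - 474}{-448 - 9720} = - \frac{32}{-10168} = \left(-32\right) \left(- \frac{1}{10168}\right) = \frac{4}{1271}$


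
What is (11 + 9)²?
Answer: 400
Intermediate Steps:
(11 + 9)² = 20² = 400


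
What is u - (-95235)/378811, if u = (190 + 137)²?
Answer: 40505976654/378811 ≈ 1.0693e+5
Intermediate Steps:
u = 106929 (u = 327² = 106929)
u - (-95235)/378811 = 106929 - (-95235)/378811 = 106929 - 1*(-95235/378811) = 106929 + 95235/378811 = 40505976654/378811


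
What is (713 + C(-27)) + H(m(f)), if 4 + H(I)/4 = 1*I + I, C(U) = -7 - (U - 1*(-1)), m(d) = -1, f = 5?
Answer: 708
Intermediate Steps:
C(U) = -8 - U (C(U) = -7 - (U + 1) = -7 - (1 + U) = -7 + (-1 - U) = -8 - U)
H(I) = -16 + 8*I (H(I) = -16 + 4*(1*I + I) = -16 + 4*(I + I) = -16 + 4*(2*I) = -16 + 8*I)
(713 + C(-27)) + H(m(f)) = (713 + (-8 - 1*(-27))) + (-16 + 8*(-1)) = (713 + (-8 + 27)) + (-16 - 8) = (713 + 19) - 24 = 732 - 24 = 708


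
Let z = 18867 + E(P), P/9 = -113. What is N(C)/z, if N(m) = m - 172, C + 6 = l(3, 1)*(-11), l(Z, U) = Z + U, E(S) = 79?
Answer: -111/9473 ≈ -0.011718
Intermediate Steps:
P = -1017 (P = 9*(-113) = -1017)
l(Z, U) = U + Z
z = 18946 (z = 18867 + 79 = 18946)
C = -50 (C = -6 + (1 + 3)*(-11) = -6 + 4*(-11) = -6 - 44 = -50)
N(m) = -172 + m
N(C)/z = (-172 - 50)/18946 = -222*1/18946 = -111/9473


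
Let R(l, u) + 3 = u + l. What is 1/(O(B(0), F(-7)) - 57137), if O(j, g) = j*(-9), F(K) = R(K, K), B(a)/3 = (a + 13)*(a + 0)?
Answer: -1/57137 ≈ -1.7502e-5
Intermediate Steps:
R(l, u) = -3 + l + u (R(l, u) = -3 + (u + l) = -3 + (l + u) = -3 + l + u)
B(a) = 3*a*(13 + a) (B(a) = 3*((a + 13)*(a + 0)) = 3*((13 + a)*a) = 3*(a*(13 + a)) = 3*a*(13 + a))
F(K) = -3 + 2*K (F(K) = -3 + K + K = -3 + 2*K)
O(j, g) = -9*j
1/(O(B(0), F(-7)) - 57137) = 1/(-27*0*(13 + 0) - 57137) = 1/(-27*0*13 - 57137) = 1/(-9*0 - 57137) = 1/(0 - 57137) = 1/(-57137) = -1/57137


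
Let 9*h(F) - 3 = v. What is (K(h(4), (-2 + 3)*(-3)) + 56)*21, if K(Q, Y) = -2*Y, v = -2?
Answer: 1302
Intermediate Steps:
h(F) = ⅑ (h(F) = ⅓ + (⅑)*(-2) = ⅓ - 2/9 = ⅑)
(K(h(4), (-2 + 3)*(-3)) + 56)*21 = (-2*(-2 + 3)*(-3) + 56)*21 = (-2*(-3) + 56)*21 = (6 + 56)*21 = 62*21 = 1302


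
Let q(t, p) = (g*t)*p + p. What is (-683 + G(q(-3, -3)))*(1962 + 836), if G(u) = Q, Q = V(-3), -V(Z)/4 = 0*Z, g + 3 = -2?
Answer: -1911034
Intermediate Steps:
g = -5 (g = -3 - 2 = -5)
V(Z) = 0 (V(Z) = -0*Z = -4*0 = 0)
Q = 0
q(t, p) = p - 5*p*t (q(t, p) = (-5*t)*p + p = -5*p*t + p = p - 5*p*t)
G(u) = 0
(-683 + G(q(-3, -3)))*(1962 + 836) = (-683 + 0)*(1962 + 836) = -683*2798 = -1911034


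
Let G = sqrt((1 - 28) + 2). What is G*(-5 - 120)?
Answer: -625*I ≈ -625.0*I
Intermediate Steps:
G = 5*I (G = sqrt(-27 + 2) = sqrt(-25) = 5*I ≈ 5.0*I)
G*(-5 - 120) = (5*I)*(-5 - 120) = (5*I)*(-125) = -625*I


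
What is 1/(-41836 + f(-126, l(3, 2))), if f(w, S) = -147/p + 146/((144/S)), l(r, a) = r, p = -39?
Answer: -312/13050707 ≈ -2.3907e-5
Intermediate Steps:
f(w, S) = 49/13 + 73*S/72 (f(w, S) = -147/(-39) + 146/((144/S)) = -147*(-1/39) + 146*(S/144) = 49/13 + 73*S/72)
1/(-41836 + f(-126, l(3, 2))) = 1/(-41836 + (49/13 + (73/72)*3)) = 1/(-41836 + (49/13 + 73/24)) = 1/(-41836 + 2125/312) = 1/(-13050707/312) = -312/13050707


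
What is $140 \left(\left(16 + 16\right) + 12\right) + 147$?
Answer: $6307$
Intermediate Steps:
$140 \left(\left(16 + 16\right) + 12\right) + 147 = 140 \left(32 + 12\right) + 147 = 140 \cdot 44 + 147 = 6160 + 147 = 6307$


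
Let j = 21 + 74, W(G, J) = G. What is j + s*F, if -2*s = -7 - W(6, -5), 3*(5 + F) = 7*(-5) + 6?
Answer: -⅓ ≈ -0.33333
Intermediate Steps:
F = -44/3 (F = -5 + (7*(-5) + 6)/3 = -5 + (-35 + 6)/3 = -5 + (⅓)*(-29) = -5 - 29/3 = -44/3 ≈ -14.667)
s = 13/2 (s = -(-7 - 1*6)/2 = -(-7 - 6)/2 = -½*(-13) = 13/2 ≈ 6.5000)
j = 95
j + s*F = 95 + (13/2)*(-44/3) = 95 - 286/3 = -⅓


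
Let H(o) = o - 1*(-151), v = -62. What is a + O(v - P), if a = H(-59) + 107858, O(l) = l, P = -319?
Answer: 108207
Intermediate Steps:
H(o) = 151 + o (H(o) = o + 151 = 151 + o)
a = 107950 (a = (151 - 59) + 107858 = 92 + 107858 = 107950)
a + O(v - P) = 107950 + (-62 - 1*(-319)) = 107950 + (-62 + 319) = 107950 + 257 = 108207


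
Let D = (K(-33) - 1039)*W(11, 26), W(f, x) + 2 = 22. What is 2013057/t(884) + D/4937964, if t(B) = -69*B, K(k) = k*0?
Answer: -828472541069/25099671012 ≈ -33.007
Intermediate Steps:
W(f, x) = 20 (W(f, x) = -2 + 22 = 20)
K(k) = 0
D = -20780 (D = (0 - 1039)*20 = -1039*20 = -20780)
2013057/t(884) + D/4937964 = 2013057/((-69*884)) - 20780/4937964 = 2013057/(-60996) - 20780*1/4937964 = 2013057*(-1/60996) - 5195/1234491 = -671019/20332 - 5195/1234491 = -828472541069/25099671012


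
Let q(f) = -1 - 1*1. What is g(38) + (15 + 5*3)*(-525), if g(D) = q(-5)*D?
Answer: -15826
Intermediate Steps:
q(f) = -2 (q(f) = -1 - 1 = -2)
g(D) = -2*D
g(38) + (15 + 5*3)*(-525) = -2*38 + (15 + 5*3)*(-525) = -76 + (15 + 15)*(-525) = -76 + 30*(-525) = -76 - 15750 = -15826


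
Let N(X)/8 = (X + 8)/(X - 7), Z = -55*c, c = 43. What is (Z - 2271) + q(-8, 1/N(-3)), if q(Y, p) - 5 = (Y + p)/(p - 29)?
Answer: -180598/39 ≈ -4630.7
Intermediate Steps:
Z = -2365 (Z = -55*43 = -2365)
N(X) = 8*(8 + X)/(-7 + X) (N(X) = 8*((X + 8)/(X - 7)) = 8*((8 + X)/(-7 + X)) = 8*(8 + X)/(-7 + X))
q(Y, p) = 5 + (Y + p)/(-29 + p) (q(Y, p) = 5 + (Y + p)/(p - 29) = 5 + (Y + p)/(-29 + p))
(Z - 2271) + q(-8, 1/N(-3)) = (-2365 - 2271) + (-145 - 8 + 6/((8*(8 - 3)/(-7 - 3))))/(-29 + 1/(8*(8 - 3)/(-7 - 3))) = -4636 + (-145 - 8 + 6/((8*5/(-10))))/(-29 + 1/(8*5/(-10))) = -4636 + (-145 - 8 + 6/((8*(-⅒)*5)))/(-29 + 1/(8*(-⅒)*5)) = -4636 + (-145 - 8 + 6/(-4))/(-29 + 1/(-4)) = -4636 + (-145 - 8 + 6*(-¼))/(-29 - ¼) = -4636 + (-145 - 8 - 3/2)/(-117/4) = -4636 - 4/117*(-309/2) = -4636 + 206/39 = -180598/39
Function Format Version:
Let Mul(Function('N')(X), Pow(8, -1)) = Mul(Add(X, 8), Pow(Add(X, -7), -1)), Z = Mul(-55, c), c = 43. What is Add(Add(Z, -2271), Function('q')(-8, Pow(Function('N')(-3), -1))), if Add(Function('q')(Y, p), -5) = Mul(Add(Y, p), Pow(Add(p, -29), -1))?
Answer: Rational(-180598, 39) ≈ -4630.7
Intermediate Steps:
Z = -2365 (Z = Mul(-55, 43) = -2365)
Function('N')(X) = Mul(8, Pow(Add(-7, X), -1), Add(8, X)) (Function('N')(X) = Mul(8, Mul(Add(X, 8), Pow(Add(X, -7), -1))) = Mul(8, Mul(Add(8, X), Pow(Add(-7, X), -1))) = Mul(8, Mul(Pow(Add(-7, X), -1), Add(8, X))) = Mul(8, Pow(Add(-7, X), -1), Add(8, X)))
Function('q')(Y, p) = Add(5, Mul(Pow(Add(-29, p), -1), Add(Y, p))) (Function('q')(Y, p) = Add(5, Mul(Add(Y, p), Pow(Add(p, -29), -1))) = Add(5, Mul(Add(Y, p), Pow(Add(-29, p), -1))) = Add(5, Mul(Pow(Add(-29, p), -1), Add(Y, p))))
Add(Add(Z, -2271), Function('q')(-8, Pow(Function('N')(-3), -1))) = Add(Add(-2365, -2271), Mul(Pow(Add(-29, Pow(Mul(8, Pow(Add(-7, -3), -1), Add(8, -3)), -1)), -1), Add(-145, -8, Mul(6, Pow(Mul(8, Pow(Add(-7, -3), -1), Add(8, -3)), -1))))) = Add(-4636, Mul(Pow(Add(-29, Pow(Mul(8, Pow(-10, -1), 5), -1)), -1), Add(-145, -8, Mul(6, Pow(Mul(8, Pow(-10, -1), 5), -1))))) = Add(-4636, Mul(Pow(Add(-29, Pow(Mul(8, Rational(-1, 10), 5), -1)), -1), Add(-145, -8, Mul(6, Pow(Mul(8, Rational(-1, 10), 5), -1))))) = Add(-4636, Mul(Pow(Add(-29, Pow(-4, -1)), -1), Add(-145, -8, Mul(6, Pow(-4, -1))))) = Add(-4636, Mul(Pow(Add(-29, Rational(-1, 4)), -1), Add(-145, -8, Mul(6, Rational(-1, 4))))) = Add(-4636, Mul(Pow(Rational(-117, 4), -1), Add(-145, -8, Rational(-3, 2)))) = Add(-4636, Mul(Rational(-4, 117), Rational(-309, 2))) = Add(-4636, Rational(206, 39)) = Rational(-180598, 39)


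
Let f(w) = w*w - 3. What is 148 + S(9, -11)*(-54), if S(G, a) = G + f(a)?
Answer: -6710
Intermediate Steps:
f(w) = -3 + w**2 (f(w) = w**2 - 3 = -3 + w**2)
S(G, a) = -3 + G + a**2 (S(G, a) = G + (-3 + a**2) = -3 + G + a**2)
148 + S(9, -11)*(-54) = 148 + (-3 + 9 + (-11)**2)*(-54) = 148 + (-3 + 9 + 121)*(-54) = 148 + 127*(-54) = 148 - 6858 = -6710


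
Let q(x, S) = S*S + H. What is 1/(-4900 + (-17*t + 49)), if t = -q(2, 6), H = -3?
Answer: -1/4290 ≈ -0.00023310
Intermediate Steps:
q(x, S) = -3 + S² (q(x, S) = S*S - 3 = S² - 3 = -3 + S²)
t = -33 (t = -(-3 + 6²) = -(-3 + 36) = -1*33 = -33)
1/(-4900 + (-17*t + 49)) = 1/(-4900 + (-17*(-33) + 49)) = 1/(-4900 + (561 + 49)) = 1/(-4900 + 610) = 1/(-4290) = -1/4290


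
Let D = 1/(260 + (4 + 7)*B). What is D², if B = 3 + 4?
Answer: 1/113569 ≈ 8.8052e-6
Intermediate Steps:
B = 7
D = 1/337 (D = 1/(260 + (4 + 7)*7) = 1/(260 + 11*7) = 1/(260 + 77) = 1/337 ≈ 0.0029674)
D² = (1/337)² = 1/113569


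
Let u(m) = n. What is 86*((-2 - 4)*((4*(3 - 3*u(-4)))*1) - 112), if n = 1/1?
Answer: -9632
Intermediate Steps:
n = 1
u(m) = 1
86*((-2 - 4)*((4*(3 - 3*u(-4)))*1) - 112) = 86*((-2 - 4)*((4*(3 - 3*1))*1) - 112) = 86*(-6*4*(3 - 3) - 112) = 86*(-6*4*0 - 112) = 86*(-0 - 112) = 86*(-6*0 - 112) = 86*(0 - 112) = 86*(-112) = -9632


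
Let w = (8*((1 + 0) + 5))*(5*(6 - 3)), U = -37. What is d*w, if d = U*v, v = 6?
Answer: -159840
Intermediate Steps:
d = -222 (d = -37*6 = -222)
w = 720 (w = (8*(1 + 5))*(5*3) = (8*6)*15 = 48*15 = 720)
d*w = -222*720 = -159840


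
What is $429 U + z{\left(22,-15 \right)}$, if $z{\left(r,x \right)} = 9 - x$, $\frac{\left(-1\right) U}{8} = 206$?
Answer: $-706968$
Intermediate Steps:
$U = -1648$ ($U = \left(-8\right) 206 = -1648$)
$429 U + z{\left(22,-15 \right)} = 429 \left(-1648\right) + \left(9 - -15\right) = -706992 + \left(9 + 15\right) = -706992 + 24 = -706968$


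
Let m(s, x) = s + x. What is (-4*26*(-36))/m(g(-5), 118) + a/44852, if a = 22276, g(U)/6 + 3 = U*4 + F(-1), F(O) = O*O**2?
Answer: -1609103/11213 ≈ -143.50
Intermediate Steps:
F(O) = O**3
g(U) = -24 + 24*U (g(U) = -18 + 6*(U*4 + (-1)**3) = -18 + 6*(4*U - 1) = -18 + 6*(-1 + 4*U) = -18 + (-6 + 24*U) = -24 + 24*U)
(-4*26*(-36))/m(g(-5), 118) + a/44852 = (-4*26*(-36))/((-24 + 24*(-5)) + 118) + 22276/44852 = (-104*(-36))/((-24 - 120) + 118) + 22276*(1/44852) = 3744/(-144 + 118) + 5569/11213 = 3744/(-26) + 5569/11213 = 3744*(-1/26) + 5569/11213 = -144 + 5569/11213 = -1609103/11213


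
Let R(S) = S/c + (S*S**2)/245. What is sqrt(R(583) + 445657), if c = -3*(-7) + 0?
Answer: sqrt(13830662415)/105 ≈ 1120.0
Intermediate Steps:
c = 21 (c = 21 + 0 = 21)
R(S) = S/21 + S**3/245 (R(S) = S/21 + (S*S**2)/245 = S*(1/21) + S**3*(1/245) = S/21 + S**3/245)
sqrt(R(583) + 445657) = sqrt(((1/21)*583 + (1/245)*583**3) + 445657) = sqrt((583/21 + (1/245)*198155287) + 445657) = sqrt((583/21 + 198155287/245) + 445657) = sqrt(594486266/735 + 445657) = sqrt(922044161/735) = sqrt(13830662415)/105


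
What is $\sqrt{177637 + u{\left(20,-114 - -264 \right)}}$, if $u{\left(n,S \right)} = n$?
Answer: $\sqrt{177657} \approx 421.49$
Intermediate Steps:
$\sqrt{177637 + u{\left(20,-114 - -264 \right)}} = \sqrt{177637 + 20} = \sqrt{177657}$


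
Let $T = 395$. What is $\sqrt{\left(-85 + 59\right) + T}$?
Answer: $3 \sqrt{41} \approx 19.209$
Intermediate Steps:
$\sqrt{\left(-85 + 59\right) + T} = \sqrt{\left(-85 + 59\right) + 395} = \sqrt{-26 + 395} = \sqrt{369} = 3 \sqrt{41}$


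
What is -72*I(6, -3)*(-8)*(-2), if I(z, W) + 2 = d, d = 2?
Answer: 0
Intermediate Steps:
I(z, W) = 0 (I(z, W) = -2 + 2 = 0)
-72*I(6, -3)*(-8)*(-2) = -72*0*(-8)*(-2) = -0*(-2) = -72*0 = 0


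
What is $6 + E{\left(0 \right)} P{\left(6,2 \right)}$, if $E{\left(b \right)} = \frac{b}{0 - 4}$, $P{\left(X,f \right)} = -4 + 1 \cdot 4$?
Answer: $6$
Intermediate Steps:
$P{\left(X,f \right)} = 0$ ($P{\left(X,f \right)} = -4 + 4 = 0$)
$E{\left(b \right)} = - \frac{b}{4}$ ($E{\left(b \right)} = \frac{b}{0 - 4} = \frac{b}{-4} = b \left(- \frac{1}{4}\right) = - \frac{b}{4}$)
$6 + E{\left(0 \right)} P{\left(6,2 \right)} = 6 + \left(- \frac{1}{4}\right) 0 \cdot 0 = 6 + 0 \cdot 0 = 6 + 0 = 6$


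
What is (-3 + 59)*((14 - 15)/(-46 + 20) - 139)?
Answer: -101164/13 ≈ -7781.8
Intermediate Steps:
(-3 + 59)*((14 - 15)/(-46 + 20) - 139) = 56*(-1/(-26) - 139) = 56*(-1*(-1/26) - 139) = 56*(1/26 - 139) = 56*(-3613/26) = -101164/13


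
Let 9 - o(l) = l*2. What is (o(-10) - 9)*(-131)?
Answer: -2620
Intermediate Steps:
o(l) = 9 - 2*l (o(l) = 9 - l*2 = 9 - 2*l)
(o(-10) - 9)*(-131) = ((9 - 2*(-10)) - 9)*(-131) = ((9 + 20) - 9)*(-131) = (29 - 9)*(-131) = 20*(-131) = -2620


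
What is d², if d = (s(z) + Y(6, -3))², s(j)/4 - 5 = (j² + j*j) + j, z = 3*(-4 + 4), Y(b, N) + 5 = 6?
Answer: 194481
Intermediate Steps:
Y(b, N) = 1 (Y(b, N) = -5 + 6 = 1)
z = 0 (z = 3*0 = 0)
s(j) = 20 + 4*j + 8*j² (s(j) = 20 + 4*((j² + j*j) + j) = 20 + 4*((j² + j²) + j) = 20 + 4*(2*j² + j) = 20 + 4*(j + 2*j²) = 20 + (4*j + 8*j²) = 20 + 4*j + 8*j²)
d = 441 (d = ((20 + 4*0 + 8*0²) + 1)² = ((20 + 0 + 8*0) + 1)² = ((20 + 0 + 0) + 1)² = (20 + 1)² = 21² = 441)
d² = 441² = 194481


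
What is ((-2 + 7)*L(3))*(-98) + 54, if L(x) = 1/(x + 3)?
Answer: -83/3 ≈ -27.667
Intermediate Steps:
L(x) = 1/(3 + x)
((-2 + 7)*L(3))*(-98) + 54 = ((-2 + 7)/(3 + 3))*(-98) + 54 = (5/6)*(-98) + 54 = (5*(⅙))*(-98) + 54 = (⅚)*(-98) + 54 = -245/3 + 54 = -83/3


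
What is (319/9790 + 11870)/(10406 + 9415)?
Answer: 3521443/5880230 ≈ 0.59886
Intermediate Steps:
(319/9790 + 11870)/(10406 + 9415) = (319*(1/9790) + 11870)/19821 = (29/890 + 11870)*(1/19821) = (10564329/890)*(1/19821) = 3521443/5880230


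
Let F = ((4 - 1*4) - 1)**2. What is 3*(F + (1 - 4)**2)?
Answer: 30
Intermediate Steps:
F = 1 (F = ((4 - 4) - 1)**2 = (0 - 1)**2 = (-1)**2 = 1)
3*(F + (1 - 4)**2) = 3*(1 + (1 - 4)**2) = 3*(1 + (-3)**2) = 3*(1 + 9) = 3*10 = 30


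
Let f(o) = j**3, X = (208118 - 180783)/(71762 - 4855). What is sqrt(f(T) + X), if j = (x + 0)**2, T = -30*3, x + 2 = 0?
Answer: sqrt(288327888381)/66907 ≈ 8.0255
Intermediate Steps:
x = -2 (x = -2 + 0 = -2)
X = 27335/66907 ≈ 0.40855
T = -90
j = 4 (j = (-2 + 0)**2 = (-2)**2 = 4)
f(o) = 64 (f(o) = 4**3 = 64)
sqrt(f(T) + X) = sqrt(64 + 27335/66907) = sqrt(4309383/66907) = sqrt(288327888381)/66907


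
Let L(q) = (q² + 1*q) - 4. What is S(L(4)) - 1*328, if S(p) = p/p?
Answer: -327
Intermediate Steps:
L(q) = -4 + q + q² (L(q) = (q² + q) - 4 = (q + q²) - 4 = -4 + q + q²)
S(p) = 1
S(L(4)) - 1*328 = 1 - 1*328 = 1 - 328 = -327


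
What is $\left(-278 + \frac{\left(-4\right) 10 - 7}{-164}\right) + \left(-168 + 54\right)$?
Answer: $- \frac{64241}{164} \approx -391.71$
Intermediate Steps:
$\left(-278 + \frac{\left(-4\right) 10 - 7}{-164}\right) + \left(-168 + 54\right) = \left(-278 + \left(-40 - 7\right) \left(- \frac{1}{164}\right)\right) - 114 = \left(-278 - - \frac{47}{164}\right) - 114 = \left(-278 + \frac{47}{164}\right) - 114 = - \frac{45545}{164} - 114 = - \frac{64241}{164}$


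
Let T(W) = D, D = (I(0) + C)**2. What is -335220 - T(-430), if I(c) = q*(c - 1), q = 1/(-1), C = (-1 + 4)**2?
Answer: -335320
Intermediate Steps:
C = 9 (C = 3**2 = 9)
q = -1
I(c) = 1 - c (I(c) = -(c - 1) = -(-1 + c) = 1 - c)
D = 100 (D = ((1 - 1*0) + 9)**2 = ((1 + 0) + 9)**2 = (1 + 9)**2 = 10**2 = 100)
T(W) = 100
-335220 - T(-430) = -335220 - 1*100 = -335220 - 100 = -335320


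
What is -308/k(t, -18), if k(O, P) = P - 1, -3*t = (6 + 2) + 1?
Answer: 308/19 ≈ 16.211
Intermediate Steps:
t = -3 (t = -((6 + 2) + 1)/3 = -(8 + 1)/3 = -⅓*9 = -3)
k(O, P) = -1 + P
-308/k(t, -18) = -308/(-1 - 18) = -308/(-19) = -308*(-1/19) = 308/19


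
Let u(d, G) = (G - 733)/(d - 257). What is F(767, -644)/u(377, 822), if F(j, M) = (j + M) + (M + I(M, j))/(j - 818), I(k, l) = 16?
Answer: 276040/1513 ≈ 182.45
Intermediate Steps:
F(j, M) = M + j + (16 + M)/(-818 + j) (F(j, M) = (j + M) + (M + 16)/(j - 818) = (M + j) + (16 + M)/(-818 + j) = M + j + (16 + M)/(-818 + j))
u(d, G) = (-733 + G)/(-257 + d)
F(767, -644)/u(377, 822) = ((16 + 767² - 818*767 - 817*(-644) - 644*767)/(-818 + 767))/(((-733 + 822)/(-257 + 377))) = ((16 + 588289 - 627406 + 526148 - 493948)/(-51))/((89/120)) = (-1/51*(-6901))/(((1/120)*89)) = 6901/(51*(89/120)) = (6901/51)*(120/89) = 276040/1513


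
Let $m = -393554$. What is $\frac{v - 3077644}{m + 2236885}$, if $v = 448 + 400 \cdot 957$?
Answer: $- \frac{2694396}{1843331} \approx -1.4617$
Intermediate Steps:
$v = 383248$ ($v = 448 + 382800 = 383248$)
$\frac{v - 3077644}{m + 2236885} = \frac{383248 - 3077644}{-393554 + 2236885} = - \frac{2694396}{1843331}$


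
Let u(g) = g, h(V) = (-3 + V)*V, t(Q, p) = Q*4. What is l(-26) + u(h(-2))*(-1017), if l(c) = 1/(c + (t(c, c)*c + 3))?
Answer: -27265769/2681 ≈ -10170.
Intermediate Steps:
t(Q, p) = 4*Q
h(V) = V*(-3 + V)
l(c) = 1/(3 + c + 4*c²) (l(c) = 1/(c + ((4*c)*c + 3)) = 1/(c + (4*c² + 3)) = 1/(c + (3 + 4*c²)) = 1/(3 + c + 4*c²))
l(-26) + u(h(-2))*(-1017) = 1/(3 - 26 + 4*(-26)²) - 2*(-3 - 2)*(-1017) = 1/(3 - 26 + 4*676) - 2*(-5)*(-1017) = 1/(3 - 26 + 2704) + 10*(-1017) = 1/2681 - 10170 = -27265769/2681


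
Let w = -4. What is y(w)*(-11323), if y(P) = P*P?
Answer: -181168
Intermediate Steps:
y(P) = P²
y(w)*(-11323) = (-4)²*(-11323) = 16*(-11323) = -181168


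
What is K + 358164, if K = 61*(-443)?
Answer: 331141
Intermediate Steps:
K = -27023
K + 358164 = -27023 + 358164 = 331141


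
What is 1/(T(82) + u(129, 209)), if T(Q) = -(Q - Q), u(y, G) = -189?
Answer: -1/189 ≈ -0.0052910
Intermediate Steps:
T(Q) = 0 (T(Q) = -1*0 = 0)
1/(T(82) + u(129, 209)) = 1/(0 - 189) = 1/(-189) = -1/189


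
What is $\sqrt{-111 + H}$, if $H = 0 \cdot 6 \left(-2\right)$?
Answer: $i \sqrt{111} \approx 10.536 i$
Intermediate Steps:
$H = 0$ ($H = 0 \left(-2\right) = 0$)
$\sqrt{-111 + H} = \sqrt{-111 + 0} = \sqrt{-111} = i \sqrt{111}$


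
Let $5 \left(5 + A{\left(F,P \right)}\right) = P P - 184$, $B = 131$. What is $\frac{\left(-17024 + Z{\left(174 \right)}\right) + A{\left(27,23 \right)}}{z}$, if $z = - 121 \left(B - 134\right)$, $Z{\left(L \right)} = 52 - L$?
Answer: $- \frac{5694}{121} \approx -47.058$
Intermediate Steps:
$A{\left(F,P \right)} = - \frac{209}{5} + \frac{P^{2}}{5}$ ($A{\left(F,P \right)} = -5 + \frac{P P - 184}{5} = -5 + \frac{P^{2} - 184}{5} = -5 + \frac{-184 + P^{2}}{5} = -5 + \left(- \frac{184}{5} + \frac{P^{2}}{5}\right) = - \frac{209}{5} + \frac{P^{2}}{5}$)
$z = 363$ ($z = - 121 \left(131 - 134\right) = \left(-121\right) \left(-3\right) = 363$)
$\frac{\left(-17024 + Z{\left(174 \right)}\right) + A{\left(27,23 \right)}}{z} = \frac{\left(-17024 + \left(52 - 174\right)\right) - \left(\frac{209}{5} - \frac{23^{2}}{5}\right)}{363} = \left(\left(-17024 + \left(52 - 174\right)\right) + \left(- \frac{209}{5} + \frac{1}{5} \cdot 529\right)\right) \frac{1}{363} = \left(\left(-17024 - 122\right) + \left(- \frac{209}{5} + \frac{529}{5}\right)\right) \frac{1}{363} = \left(-17146 + 64\right) \frac{1}{363} = \left(-17082\right) \frac{1}{363} = - \frac{5694}{121}$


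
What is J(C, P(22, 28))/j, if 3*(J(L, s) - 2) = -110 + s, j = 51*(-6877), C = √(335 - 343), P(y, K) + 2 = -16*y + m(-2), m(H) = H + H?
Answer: 154/350727 ≈ 0.00043909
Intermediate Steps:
m(H) = 2*H
P(y, K) = -6 - 16*y (P(y, K) = -2 + (-16*y + 2*(-2)) = -2 + (-16*y - 4) = -2 + (-4 - 16*y) = -6 - 16*y)
C = 2*I*√2 (C = √(-8) = 2*I*√2 ≈ 2.8284*I)
j = -350727
J(L, s) = -104/3 + s/3 (J(L, s) = 2 + (-110 + s)/3 = 2 + (-110/3 + s/3) = -104/3 + s/3)
J(C, P(22, 28))/j = (-104/3 + (-6 - 16*22)/3)/(-350727) = (-104/3 + (-6 - 352)/3)*(-1/350727) = (-104/3 + (⅓)*(-358))*(-1/350727) = (-104/3 - 358/3)*(-1/350727) = -154*(-1/350727) = 154/350727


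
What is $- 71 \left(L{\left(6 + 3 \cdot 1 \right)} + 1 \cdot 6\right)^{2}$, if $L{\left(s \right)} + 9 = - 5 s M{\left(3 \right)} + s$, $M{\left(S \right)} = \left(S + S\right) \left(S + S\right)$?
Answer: $-184954716$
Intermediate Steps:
$M{\left(S \right)} = 4 S^{2}$ ($M{\left(S \right)} = 2 S 2 S = 4 S^{2}$)
$L{\left(s \right)} = -9 - 179 s$ ($L{\left(s \right)} = -9 + \left(- 5 s 4 \cdot 3^{2} + s\right) = -9 + \left(- 5 s 4 \cdot 9 + s\right) = -9 + \left(- 5 s 36 + s\right) = -9 + \left(- 180 s + s\right) = -9 - 179 s$)
$- 71 \left(L{\left(6 + 3 \cdot 1 \right)} + 1 \cdot 6\right)^{2} = - 71 \left(\left(-9 - 179 \left(6 + 3 \cdot 1\right)\right) + 1 \cdot 6\right)^{2} = - 71 \left(\left(-9 - 179 \left(6 + 3\right)\right) + 6\right)^{2} = - 71 \left(\left(-9 - 1611\right) + 6\right)^{2} = - 71 \left(-1620 + 6\right)^{2} = - 71 \left(-1614\right)^{2} = \left(-71\right) 2604996 = -184954716$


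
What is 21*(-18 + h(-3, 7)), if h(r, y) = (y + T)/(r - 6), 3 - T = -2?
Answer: -406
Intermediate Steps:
T = 5 (T = 3 - 1*(-2) = 3 + 2 = 5)
h(r, y) = (5 + y)/(-6 + r) (h(r, y) = (y + 5)/(r - 6) = (5 + y)/(-6 + r))
21*(-18 + h(-3, 7)) = 21*(-18 + (5 + 7)/(-6 - 3)) = 21*(-18 + 12/(-9)) = 21*(-18 - ⅑*12) = 21*(-18 - 4/3) = 21*(-58/3) = -406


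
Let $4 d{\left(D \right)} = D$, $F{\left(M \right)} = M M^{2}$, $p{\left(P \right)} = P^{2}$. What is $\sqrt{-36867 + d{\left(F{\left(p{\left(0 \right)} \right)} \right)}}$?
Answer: $i \sqrt{36867} \approx 192.01 i$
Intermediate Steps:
$F{\left(M \right)} = M^{3}$
$d{\left(D \right)} = \frac{D}{4}$
$\sqrt{-36867 + d{\left(F{\left(p{\left(0 \right)} \right)} \right)}} = \sqrt{-36867 + \frac{\left(0^{2}\right)^{3}}{4}} = \sqrt{-36867 + \frac{0^{3}}{4}} = \sqrt{-36867 + \frac{1}{4} \cdot 0} = \sqrt{-36867 + 0} = \sqrt{-36867} = i \sqrt{36867}$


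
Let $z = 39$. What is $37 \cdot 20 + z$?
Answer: $779$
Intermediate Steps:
$37 \cdot 20 + z = 37 \cdot 20 + 39 = 740 + 39 = 779$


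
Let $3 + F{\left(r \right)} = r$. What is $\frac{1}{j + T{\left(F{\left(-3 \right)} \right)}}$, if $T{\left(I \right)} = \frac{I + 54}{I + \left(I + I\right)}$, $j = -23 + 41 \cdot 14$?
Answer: $\frac{3}{1645} \approx 0.0018237$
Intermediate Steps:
$F{\left(r \right)} = -3 + r$
$j = 551$ ($j = -23 + 574 = 551$)
$T{\left(I \right)} = \frac{54 + I}{3 I}$ ($T{\left(I \right)} = \frac{54 + I}{I + 2 I} = \frac{54 + I}{3 I}$)
$\frac{1}{j + T{\left(F{\left(-3 \right)} \right)}} = \frac{1}{551 + \frac{54 - 6}{3 \left(-3 - 3\right)}} = \frac{1}{551 + \frac{54 - 6}{3 \left(-6\right)}} = \frac{1}{551 + \frac{1}{3} \left(- \frac{1}{6}\right) 48} = \frac{1}{551 - \frac{8}{3}} = \frac{1}{\frac{1645}{3}} = \frac{3}{1645}$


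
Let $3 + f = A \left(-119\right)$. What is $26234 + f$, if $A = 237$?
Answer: $-1972$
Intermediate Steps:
$f = -28206$ ($f = -3 + 237 \left(-119\right) = -3 - 28203 = -28206$)
$26234 + f = 26234 - 28206 = -1972$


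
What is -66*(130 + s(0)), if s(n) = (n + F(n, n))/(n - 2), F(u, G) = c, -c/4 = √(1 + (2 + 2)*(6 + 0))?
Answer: -9240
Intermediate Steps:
c = -20 (c = -4*√(1 + (2 + 2)*(6 + 0)) = -4*√(1 + 4*6) = -4*√(1 + 24) = -4*√25 = -4*5 = -20)
F(u, G) = -20
s(n) = (-20 + n)/(-2 + n) (s(n) = (n - 20)/(n - 2) = (-20 + n)/(-2 + n))
-66*(130 + s(0)) = -66*(130 + (-20 + 0)/(-2 + 0)) = -66*(130 - 20/(-2)) = -66*(130 - ½*(-20)) = -66*(130 + 10) = -66*140 = -9240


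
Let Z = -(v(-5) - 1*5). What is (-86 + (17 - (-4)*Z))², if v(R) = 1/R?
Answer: 58081/25 ≈ 2323.2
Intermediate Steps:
Z = 26/5 (Z = -(1/(-5) - 1*5) = -(-⅕ - 5) = -1*(-26/5) = 26/5 ≈ 5.2000)
(-86 + (17 - (-4)*Z))² = (-86 + (17 - (-4)*26/5))² = (-86 + (17 - 1*(-104/5)))² = (-86 + (17 + 104/5))² = (-86 + 189/5)² = (-241/5)² = 58081/25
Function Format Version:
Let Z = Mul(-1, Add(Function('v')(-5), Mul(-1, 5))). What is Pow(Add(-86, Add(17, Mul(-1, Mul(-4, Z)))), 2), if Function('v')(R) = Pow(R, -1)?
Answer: Rational(58081, 25) ≈ 2323.2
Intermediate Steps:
Z = Rational(26, 5) (Z = Mul(-1, Add(Pow(-5, -1), Mul(-1, 5))) = Mul(-1, Add(Rational(-1, 5), -5)) = Mul(-1, Rational(-26, 5)) = Rational(26, 5) ≈ 5.2000)
Pow(Add(-86, Add(17, Mul(-1, Mul(-4, Z)))), 2) = Pow(Add(-86, Add(17, Mul(-1, Mul(-4, Rational(26, 5))))), 2) = Pow(Add(-86, Add(17, Mul(-1, Rational(-104, 5)))), 2) = Pow(Add(-86, Add(17, Rational(104, 5))), 2) = Pow(Add(-86, Rational(189, 5)), 2) = Pow(Rational(-241, 5), 2) = Rational(58081, 25)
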